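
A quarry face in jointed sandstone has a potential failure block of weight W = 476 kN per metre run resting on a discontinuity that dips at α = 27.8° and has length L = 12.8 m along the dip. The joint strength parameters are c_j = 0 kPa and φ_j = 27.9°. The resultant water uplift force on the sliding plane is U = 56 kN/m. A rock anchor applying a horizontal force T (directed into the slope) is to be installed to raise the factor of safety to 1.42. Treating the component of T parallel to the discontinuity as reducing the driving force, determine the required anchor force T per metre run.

T = 81 kN/m

Resolving forces along and normal to the sliding plane, with the horizontal anchor force T adding T·sinα to the effective normal force and T·cosα acting up the plane against the driving force:
FS = [c_jL + (W cosα − U + T sinα) tanφ_j] / [W sinα − T cosα]
Without the anchor: N' = 365.1 kN/m, driving T_d = 222.0 kN/m, resisting R = 0·12.8 + 365.1·tan27.9° = 193.3 kN/m, FS = 0.87.
Setting FS = 1.42 and solving for T:
1.42·(222.0 − T cos27.8°) = 193.3 + T sin27.8°·tan27.9°
T·(sin27.8°·tan27.9° + 1.42·cos27.8°) = 1.42·222.0 − 193.3
T·(0.4664·0.5295 + 1.42·0.8846) = 315.2 − 193.3 = 122.0
T·1.5030 = 122.0
T = 81.1 kN/m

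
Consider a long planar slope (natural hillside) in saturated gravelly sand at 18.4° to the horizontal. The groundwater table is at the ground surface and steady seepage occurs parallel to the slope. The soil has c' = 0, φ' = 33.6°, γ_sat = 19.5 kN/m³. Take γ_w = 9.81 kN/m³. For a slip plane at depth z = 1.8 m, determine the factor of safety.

FS = 0.99

With seepage parallel to the slope and the water table at the surface, the effective normal stress on the slip plane uses the buoyant unit weight γ' = γ_sat − γ_w while the driving shear stress uses γ_sat:
FS = [c' + γ' z cos²β tanφ'] / [γ_sat z sinβ cosβ]
(For c' = 0 this reduces to FS = (γ'/γ_sat)·tanφ'/tanβ.)
γ' = 19.5 − 9.81 = 9.69 kN/m³
Numerator = 0.0 + 9.69·1.8·cos²18.4°·tan33.6° = 0.0 + 9.69·1.8·0.9004·0.6644 = 10.434 kPa
Denominator = 19.5·1.8·sin18.4°·cos18.4° = 19.5·1.8·0.3156·0.9489 = 10.513 kPa
FS = 10.434 / 10.513 = 0.992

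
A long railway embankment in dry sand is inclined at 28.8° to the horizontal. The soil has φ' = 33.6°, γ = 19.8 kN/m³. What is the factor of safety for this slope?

For a dry cohesionless infinite slope the factor of safety is FS = tanφ' / tanβ.
FS = tan33.6° / tan28.8° = 0.6644 / 0.5498 = 1.209

FS = 1.21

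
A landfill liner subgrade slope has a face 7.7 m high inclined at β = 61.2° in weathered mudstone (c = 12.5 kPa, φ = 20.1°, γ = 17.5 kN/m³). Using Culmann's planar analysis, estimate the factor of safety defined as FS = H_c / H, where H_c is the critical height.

FS = 1.24

H_c = (4c/γ) · sinβ cosφ / [1 − cos(β − φ)]
    = (4·12.5/17.5) · sin61.2°·cos20.1° / [1 − cos41.1°]
    = 2.857 · 0.8229 / 0.2464 = 9.54 m
FS = H_c / H = 9.54 / 7.7 = 1.239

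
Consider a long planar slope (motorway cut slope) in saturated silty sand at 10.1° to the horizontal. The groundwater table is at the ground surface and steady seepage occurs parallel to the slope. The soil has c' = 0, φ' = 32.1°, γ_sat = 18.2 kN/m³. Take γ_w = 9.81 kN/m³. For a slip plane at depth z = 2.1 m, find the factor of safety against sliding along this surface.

With seepage parallel to the slope and the water table at the surface, the effective normal stress on the slip plane uses the buoyant unit weight γ' = γ_sat − γ_w while the driving shear stress uses γ_sat:
FS = [c' + γ' z cos²β tanφ'] / [γ_sat z sinβ cosβ]
(For c' = 0 this reduces to FS = (γ'/γ_sat)·tanφ'/tanβ.)
γ' = 18.2 − 9.81 = 8.39 kN/m³
Numerator = 0.0 + 8.39·2.1·cos²10.1°·tan32.1° = 0.0 + 8.39·2.1·0.9692·0.6273 = 10.712 kPa
Denominator = 18.2·2.1·sin10.1°·cos10.1° = 18.2·2.1·0.1754·0.9845 = 6.599 kPa
FS = 10.712 / 6.599 = 1.623

FS = 1.62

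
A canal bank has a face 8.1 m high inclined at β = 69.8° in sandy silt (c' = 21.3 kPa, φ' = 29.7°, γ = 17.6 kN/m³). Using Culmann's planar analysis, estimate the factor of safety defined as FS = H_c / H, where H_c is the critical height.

FS = 2.07

H_c = (4c'/γ) · sinβ cosφ' / [1 − cos(β − φ')]
    = (4·21.3/17.6) · sin69.8°·cos29.7° / [1 − cos40.1°]
    = 4.841 · 0.8152 / 0.2351 = 16.79 m
FS = H_c / H = 16.79 / 8.1 = 2.073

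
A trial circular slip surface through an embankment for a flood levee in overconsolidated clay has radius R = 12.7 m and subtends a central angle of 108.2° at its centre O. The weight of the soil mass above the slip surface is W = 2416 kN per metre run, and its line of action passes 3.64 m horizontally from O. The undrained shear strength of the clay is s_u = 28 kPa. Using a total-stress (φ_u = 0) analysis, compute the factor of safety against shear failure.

FS = 0.97

Taking moments about the centre O, the resisting moment is provided by the undrained shear strength acting along the arc:
Arc length L_a = R·θ = 12.7·(108.2°·π/180) = 12.7·1.8884 = 23.98 m
M_R = s_u·L_a·R = 28·23.98·12.7 = 8528.4 kN·m/m
M_D = W·d = 2416·3.64 = 8794.2 kN·m/m
FS = M_R / M_D = 8528.4 / 8794.2 = 0.970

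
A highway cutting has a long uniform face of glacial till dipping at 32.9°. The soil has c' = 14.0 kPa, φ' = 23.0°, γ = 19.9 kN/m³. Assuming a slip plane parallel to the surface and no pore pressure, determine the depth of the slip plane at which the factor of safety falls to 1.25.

z = 2.60 m

Setting FS = 1.25 in FS = [c' + γz cos²β tanφ'] / [γz sinβ cosβ] and solving for z:
z = c' / [γ cosβ (FS·sinβ − cosβ·tanφ')]
  = 14.0 / [19.9·cos32.9°·(1.25·sin32.9° − cos32.9°·tan23.0°)]
  = 14.0 / [19.9·0.8396·(1.25·0.5432 − 0.8396·0.4245)]
  = 14.0 / 5.3896 = 2.598 m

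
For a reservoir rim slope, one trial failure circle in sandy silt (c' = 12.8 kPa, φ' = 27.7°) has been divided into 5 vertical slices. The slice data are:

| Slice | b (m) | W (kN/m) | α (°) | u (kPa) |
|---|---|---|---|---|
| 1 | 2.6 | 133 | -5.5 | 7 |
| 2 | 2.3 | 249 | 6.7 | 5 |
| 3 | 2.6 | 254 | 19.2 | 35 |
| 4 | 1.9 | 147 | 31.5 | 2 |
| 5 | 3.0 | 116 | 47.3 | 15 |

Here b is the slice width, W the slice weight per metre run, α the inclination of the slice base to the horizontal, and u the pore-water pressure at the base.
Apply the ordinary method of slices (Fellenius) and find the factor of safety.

FS = 1.96

Ordinary method of slices: FS = Σ[c'·Δl_i + (W_i cosα_i − u_i·Δl_i)·tanφ'] / Σ W_i sinα_i, with Δl_i = b_i / cosα_i.
Slice 1: Δl = 2.6/cos(-5.5°) = 2.612 m; N'_1 = 133·cos(-5.5°) − 7·2.612 = 114.1; c'Δl = 33.43; W sinα = -12.7
Slice 2: Δl = 2.3/cos6.7° = 2.316 m; N'_2 = 249·cos6.7° − 5·2.316 = 235.7; c'Δl = 29.64; W sinα = 29.1
Slice 3: Δl = 2.6/cos19.2° = 2.753 m; N'_3 = 254·cos19.2° − 35·2.753 = 143.5; c'Δl = 35.24; W sinα = 83.5
Slice 4: Δl = 1.9/cos31.5° = 2.228 m; N'_4 = 147·cos31.5° − 2·2.228 = 120.9; c'Δl = 28.52; W sinα = 76.8
Slice 5: Δl = 3.0/cos47.3° = 4.424 m; N'_5 = 116·cos47.3° − 15·4.424 = 12.3; c'Δl = 56.62; W sinα = 85.3
Σc'Δl = 183.5 kN/m; ΣN' = 626.5 kN/m; ΣW sinα = 261.9 kN/m
Resisting = 183.5 + 626.5·tan27.7° = 183.5 + 328.9 = 512.4 kN/m
FS = 512.4 / 261.9 = 1.957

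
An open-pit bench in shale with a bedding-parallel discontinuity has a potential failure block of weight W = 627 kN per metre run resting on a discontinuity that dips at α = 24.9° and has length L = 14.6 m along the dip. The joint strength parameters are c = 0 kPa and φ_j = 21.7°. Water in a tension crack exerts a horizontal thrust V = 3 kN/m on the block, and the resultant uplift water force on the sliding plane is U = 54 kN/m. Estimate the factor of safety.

Resolving the block weight along and normal to the plane and applying the Mohr–Coulomb strength on the joint:
N' = W cosα − U − V sinα = 627·cos24.9° − 54 − 3·sin24.9° = 513.5 kN/m
Driving force T = W sinα + V cosα = 627·sin24.9° + 3·cos24.9° = 266.7 kN/m
Resisting force R = c·L + N'·tanφ_j = 0·14.6 + 513.5·tan21.7° = 0.0 + 204.3 = 204.3 kN/m
FS = R / T = 204.3 / 266.7 = 0.766

FS = 0.77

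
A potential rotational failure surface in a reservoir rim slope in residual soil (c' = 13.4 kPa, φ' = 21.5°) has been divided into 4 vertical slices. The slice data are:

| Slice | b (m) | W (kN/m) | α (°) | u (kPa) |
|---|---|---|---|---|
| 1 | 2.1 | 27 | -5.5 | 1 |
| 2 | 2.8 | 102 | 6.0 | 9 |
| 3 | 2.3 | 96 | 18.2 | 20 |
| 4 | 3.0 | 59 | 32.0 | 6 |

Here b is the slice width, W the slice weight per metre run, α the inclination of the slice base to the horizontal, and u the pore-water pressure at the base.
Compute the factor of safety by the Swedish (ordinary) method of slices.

FS = 3.08

Ordinary method of slices: FS = Σ[c'·Δl_i + (W_i cosα_i − u_i·Δl_i)·tanφ'] / Σ W_i sinα_i, with Δl_i = b_i / cosα_i.
Slice 1: Δl = 2.1/cos(-5.5°) = 2.110 m; N'_1 = 27·cos(-5.5°) − 1·2.110 = 24.8; c'Δl = 28.27; W sinα = -2.6
Slice 2: Δl = 2.8/cos6.0° = 2.815 m; N'_2 = 102·cos6.0° − 9·2.815 = 76.1; c'Δl = 37.73; W sinα = 10.7
Slice 3: Δl = 2.3/cos18.2° = 2.421 m; N'_3 = 96·cos18.2° − 20·2.421 = 42.8; c'Δl = 32.44; W sinα = 30.0
Slice 4: Δl = 3.0/cos32.0° = 3.538 m; N'_4 = 59·cos32.0° − 6·3.538 = 28.8; c'Δl = 47.40; W sinα = 31.3
Σc'Δl = 145.8 kN/m; ΣN' = 172.5 kN/m; ΣW sinα = 69.3 kN/m
Resisting = 145.8 + 172.5·tan21.5° = 145.8 + 67.9 = 213.8 kN/m
FS = 213.8 / 69.3 = 3.084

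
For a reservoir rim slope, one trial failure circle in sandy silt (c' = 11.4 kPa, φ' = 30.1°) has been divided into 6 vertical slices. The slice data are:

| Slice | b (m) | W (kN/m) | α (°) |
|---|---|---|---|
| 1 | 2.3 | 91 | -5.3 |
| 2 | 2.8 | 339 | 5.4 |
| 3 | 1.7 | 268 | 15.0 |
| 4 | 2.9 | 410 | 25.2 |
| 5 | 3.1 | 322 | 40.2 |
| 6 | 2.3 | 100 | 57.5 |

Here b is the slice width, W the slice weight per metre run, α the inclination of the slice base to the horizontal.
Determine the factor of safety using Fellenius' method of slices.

FS = 1.78

Ordinary method of slices: FS = Σ[c'·Δl_i + (W_i cosα_i)·tanφ'] / Σ W_i sinα_i, with Δl_i = b_i / cosα_i.
Slice 1: Δl = 2.3/cos(-5.3°) = 2.310 m; N'_1 = 91·cos(-5.3°) = 90.6; c'Δl = 26.33; W sinα = -8.4
Slice 2: Δl = 2.8/cos5.4° = 2.812 m; N'_2 = 339·cos5.4° = 337.5; c'Δl = 32.06; W sinα = 31.9
Slice 3: Δl = 1.7/cos15.0° = 1.760 m; N'_3 = 268·cos15.0° = 258.9; c'Δl = 20.06; W sinα = 69.4
Slice 4: Δl = 2.9/cos25.2° = 3.205 m; N'_4 = 410·cos25.2° = 371.0; c'Δl = 36.54; W sinα = 174.6
Slice 5: Δl = 3.1/cos40.2° = 4.059 m; N'_5 = 322·cos40.2° = 245.9; c'Δl = 46.27; W sinα = 207.8
Slice 6: Δl = 2.3/cos57.5° = 4.281 m; N'_6 = 100·cos57.5° = 53.7; c'Δl = 48.80; W sinα = 84.3
Σc'Δl = 210.1 kN/m; ΣN' = 1357.6 kN/m; ΣW sinα = 559.6 kN/m
Resisting = 210.1 + 1357.6·tan30.1° = 210.1 + 787.0 = 997.1 kN/m
FS = 997.1 / 559.6 = 1.782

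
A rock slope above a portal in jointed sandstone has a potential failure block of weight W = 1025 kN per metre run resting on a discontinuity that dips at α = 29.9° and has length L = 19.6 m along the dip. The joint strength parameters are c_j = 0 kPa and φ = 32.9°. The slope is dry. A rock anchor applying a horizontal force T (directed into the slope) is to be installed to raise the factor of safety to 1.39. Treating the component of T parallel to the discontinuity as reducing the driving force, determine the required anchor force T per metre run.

Resolving forces along and normal to the sliding plane, with the horizontal anchor force T adding T·sinα to the effective normal force and T·cosα acting up the plane against the driving force:
FS = [c_jL + (W cosα + T sinα) tanφ] / [W sinα − T cosα]
Without the anchor: N' = 888.6 kN/m, driving T_d = 510.9 kN/m, resisting R = 0·19.6 + 888.6·tan32.9° = 574.8 kN/m, FS = 1.13.
Setting FS = 1.39 and solving for T:
1.39·(510.9 − T cos29.9°) = 574.8 + T sin29.9°·tan32.9°
T·(sin29.9°·tan32.9° + 1.39·cos29.9°) = 1.39·510.9 − 574.8
T·(0.4985·0.6469 + 1.39·0.8669) = 710.2 − 574.8 = 135.4
T·1.5275 = 135.4
T = 88.6 kN/m

T = 89 kN/m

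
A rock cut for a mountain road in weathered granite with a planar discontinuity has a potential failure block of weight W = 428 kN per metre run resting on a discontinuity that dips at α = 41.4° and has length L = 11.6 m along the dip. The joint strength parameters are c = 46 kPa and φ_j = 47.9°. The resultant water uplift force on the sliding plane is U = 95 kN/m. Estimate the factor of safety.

Resolving the block weight along and normal to the plane and applying the Mohr–Coulomb strength on the joint:
N' = W cosα − U = 428·cos41.4° − 95 = 226.0 kN/m
Driving force T = W sinα = 428·sin41.4° = 283.0 kN/m
Resisting force R = c·L + N'·tanφ_j = 46·11.6 + 226.0·tan47.9° = 533.6 + 250.2 = 783.8 kN/m
FS = R / T = 783.8 / 283.0 = 2.769

FS = 2.77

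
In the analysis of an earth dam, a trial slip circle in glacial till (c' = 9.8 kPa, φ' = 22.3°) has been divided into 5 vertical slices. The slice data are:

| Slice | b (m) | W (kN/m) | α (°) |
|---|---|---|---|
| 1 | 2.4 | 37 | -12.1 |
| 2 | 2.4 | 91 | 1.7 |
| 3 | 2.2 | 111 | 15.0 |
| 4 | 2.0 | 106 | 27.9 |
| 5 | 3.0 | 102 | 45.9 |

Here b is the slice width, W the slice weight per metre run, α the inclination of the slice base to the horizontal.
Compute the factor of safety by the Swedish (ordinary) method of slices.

Ordinary method of slices: FS = Σ[c'·Δl_i + (W_i cosα_i)·tanφ'] / Σ W_i sinα_i, with Δl_i = b_i / cosα_i.
Slice 1: Δl = 2.4/cos(-12.1°) = 2.455 m; N'_1 = 37·cos(-12.1°) = 36.2; c'Δl = 24.05; W sinα = -7.8
Slice 2: Δl = 2.4/cos1.7° = 2.401 m; N'_2 = 91·cos1.7° = 91.0; c'Δl = 23.53; W sinα = 2.7
Slice 3: Δl = 2.2/cos15.0° = 2.278 m; N'_3 = 111·cos15.0° = 107.2; c'Δl = 22.32; W sinα = 28.7
Slice 4: Δl = 2.0/cos27.9° = 2.263 m; N'_4 = 106·cos27.9° = 93.7; c'Δl = 22.18; W sinα = 49.6
Slice 5: Δl = 3.0/cos45.9° = 4.311 m; N'_5 = 102·cos45.9° = 71.0; c'Δl = 42.25; W sinα = 73.2
Σc'Δl = 134.3 kN/m; ΣN' = 399.0 kN/m; ΣW sinα = 146.5 kN/m
Resisting = 134.3 + 399.0·tan22.3° = 134.3 + 163.6 = 298.0 kN/m
FS = 298.0 / 146.5 = 2.034

FS = 2.03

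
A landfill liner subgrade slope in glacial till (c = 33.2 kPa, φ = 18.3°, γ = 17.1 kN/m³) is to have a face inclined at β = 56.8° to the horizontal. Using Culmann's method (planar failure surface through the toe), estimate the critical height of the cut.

Culmann's analysis gives the critical failure plane at α_cr = (β + φ)/2 = (56.8 + 18.3)/2 = 37.5°, and the critical height
H_c = (4c/γ) · sinβ cosφ / [1 − cos(β − φ)]
    = (4·33.2/17.1) · sin56.8°·cos18.3° / [1 − cos(38.5°)]
    = 7.766 · 0.8368·0.9494 / [1 − 0.7826]
    = 7.766 · 0.7944 / 0.2174
    = 28.38 m

H_c = 28.38 m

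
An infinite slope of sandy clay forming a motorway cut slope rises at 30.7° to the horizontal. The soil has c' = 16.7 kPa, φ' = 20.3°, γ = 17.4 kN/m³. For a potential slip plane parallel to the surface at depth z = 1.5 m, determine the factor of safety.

FS = 2.08

For an infinite slope with a slip plane parallel to the surface (no pore pressure): FS = [c' + γz cos²β tanφ'] / [γz sinβ cosβ].
γz = 17.4·1.5 = 26.10 kN/m²
Numerator = 16.7 + 26.10·cos²30.7°·tan20.3° = 16.7 + 26.10·0.7393·0.3699 = 23.838 kPa
Denominator = 26.10·sin30.7°·cos30.7° = 26.10·0.5105·0.8599 = 11.458 kPa
FS = 23.838 / 11.458 = 2.081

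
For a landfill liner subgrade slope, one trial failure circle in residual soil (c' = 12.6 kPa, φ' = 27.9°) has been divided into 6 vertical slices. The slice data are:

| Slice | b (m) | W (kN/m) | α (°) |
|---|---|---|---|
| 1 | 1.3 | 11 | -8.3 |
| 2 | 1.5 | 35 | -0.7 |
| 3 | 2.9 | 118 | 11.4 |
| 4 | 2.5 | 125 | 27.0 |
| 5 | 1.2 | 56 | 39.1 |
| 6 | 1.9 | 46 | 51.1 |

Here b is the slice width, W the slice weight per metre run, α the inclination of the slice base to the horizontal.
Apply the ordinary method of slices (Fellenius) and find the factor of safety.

Ordinary method of slices: FS = Σ[c'·Δl_i + (W_i cosα_i)·tanφ'] / Σ W_i sinα_i, with Δl_i = b_i / cosα_i.
Slice 1: Δl = 1.3/cos(-8.3°) = 1.314 m; N'_1 = 11·cos(-8.3°) = 10.9; c'Δl = 16.55; W sinα = -1.6
Slice 2: Δl = 1.5/cos(-0.7°) = 1.500 m; N'_2 = 35·cos(-0.7°) = 35.0; c'Δl = 18.90; W sinα = -0.4
Slice 3: Δl = 2.9/cos11.4° = 2.958 m; N'_3 = 118·cos11.4° = 115.7; c'Δl = 37.28; W sinα = 23.3
Slice 4: Δl = 2.5/cos27.0° = 2.806 m; N'_4 = 125·cos27.0° = 111.4; c'Δl = 35.35; W sinα = 56.7
Slice 5: Δl = 1.2/cos39.1° = 1.546 m; N'_5 = 56·cos39.1° = 43.5; c'Δl = 19.48; W sinα = 35.3
Slice 6: Δl = 1.9/cos51.1° = 3.026 m; N'_6 = 46·cos51.1° = 28.9; c'Δl = 38.12; W sinα = 35.8
Σc'Δl = 165.7 kN/m; ΣN' = 345.3 kN/m; ΣW sinα = 149.2 kN/m
Resisting = 165.7 + 345.3·tan27.9° = 165.7 + 182.8 = 348.5 kN/m
FS = 348.5 / 149.2 = 2.336

FS = 2.34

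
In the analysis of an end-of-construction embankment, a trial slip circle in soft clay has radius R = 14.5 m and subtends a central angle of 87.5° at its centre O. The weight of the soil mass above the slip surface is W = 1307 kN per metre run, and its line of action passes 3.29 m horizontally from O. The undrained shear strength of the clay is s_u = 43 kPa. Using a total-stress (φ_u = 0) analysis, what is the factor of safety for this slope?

Taking moments about the centre O, the resisting moment is provided by the undrained shear strength acting along the arc:
Arc length L_a = R·θ = 14.5·(87.5°·π/180) = 14.5·1.5272 = 22.14 m
M_R = s_u·L_a·R = 43·22.14·14.5 = 13806.7 kN·m/m
M_D = W·d = 1307·3.29 = 4300.0 kN·m/m
FS = M_R / M_D = 13806.7 / 4300.0 = 3.211

FS = 3.21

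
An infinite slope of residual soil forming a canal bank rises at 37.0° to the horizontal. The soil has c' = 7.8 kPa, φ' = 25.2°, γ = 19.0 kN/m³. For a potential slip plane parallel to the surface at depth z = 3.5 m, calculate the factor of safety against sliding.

FS = 0.87

For an infinite slope with a slip plane parallel to the surface (no pore pressure): FS = [c' + γz cos²β tanφ'] / [γz sinβ cosβ].
γz = 19.0·3.5 = 66.50 kN/m²
Numerator = 7.8 + 66.50·cos²37.0°·tan25.2° = 7.8 + 66.50·0.6378·0.4706 = 27.759 kPa
Denominator = 66.50·sin37.0°·cos37.0° = 66.50·0.6018·0.7986 = 31.962 kPa
FS = 27.759 / 31.962 = 0.869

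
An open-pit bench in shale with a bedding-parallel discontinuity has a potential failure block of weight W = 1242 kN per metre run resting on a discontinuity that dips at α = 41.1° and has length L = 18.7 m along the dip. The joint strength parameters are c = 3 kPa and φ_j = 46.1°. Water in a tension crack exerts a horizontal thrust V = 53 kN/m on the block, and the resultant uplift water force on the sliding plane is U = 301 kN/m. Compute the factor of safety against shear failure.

Resolving the block weight along and normal to the plane and applying the Mohr–Coulomb strength on the joint:
N' = W cosα − U − V sinα = 1242·cos41.1° − 301 − 53·sin41.1° = 600.1 kN/m
Driving force T = W sinα + V cosα = 1242·sin41.1° + 53·cos41.1° = 856.4 kN/m
Resisting force R = c·L + N'·tanφ_j = 3·18.7 + 600.1·tan46.1° = 56.1 + 623.6 = 679.7 kN/m
FS = R / T = 679.7 / 856.4 = 0.794

FS = 0.79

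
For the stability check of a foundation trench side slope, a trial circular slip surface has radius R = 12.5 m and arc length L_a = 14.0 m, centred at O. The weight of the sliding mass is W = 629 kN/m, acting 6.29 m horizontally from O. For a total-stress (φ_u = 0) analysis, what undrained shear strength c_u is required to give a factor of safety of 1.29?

c_u = 29.2 kPa

FS = c_u·L_a·R / (W·d), so c_u = FS·W·d / (L_a·R).
c_u = 1.29·629·6.29 / (14.00·12.5) = 5103.8 / 175.00 = 29.16 kPa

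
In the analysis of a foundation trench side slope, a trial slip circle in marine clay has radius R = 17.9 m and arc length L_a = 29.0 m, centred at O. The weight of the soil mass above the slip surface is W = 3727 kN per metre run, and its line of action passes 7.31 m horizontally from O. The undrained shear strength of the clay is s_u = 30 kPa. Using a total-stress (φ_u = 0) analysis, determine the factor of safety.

Taking moments about the centre O, the resisting moment is provided by the undrained shear strength acting along the arc:
M_R = s_u·L_a·R = 30·29.00·17.9 = 15573.0 kN·m/m
M_D = W·d = 3727·7.31 = 27244.4 kN·m/m
FS = M_R / M_D = 15573.0 / 27244.4 = 0.572

FS = 0.57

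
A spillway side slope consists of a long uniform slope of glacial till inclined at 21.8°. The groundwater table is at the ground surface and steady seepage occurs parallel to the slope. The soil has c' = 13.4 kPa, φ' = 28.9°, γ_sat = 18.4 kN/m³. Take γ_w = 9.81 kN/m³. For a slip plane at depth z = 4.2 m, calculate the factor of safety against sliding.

FS = 1.15

With seepage parallel to the slope and the water table at the surface, the effective normal stress on the slip plane uses the buoyant unit weight γ' = γ_sat − γ_w while the driving shear stress uses γ_sat:
FS = [c' + γ' z cos²β tanφ'] / [γ_sat z sinβ cosβ]
γ' = 18.4 − 9.81 = 8.59 kN/m³
Numerator = 13.4 + 8.59·4.2·cos²21.8°·tan28.9° = 13.4 + 8.59·4.2·0.8621·0.5520 = 30.569 kPa
Denominator = 18.4·4.2·sin21.8°·cos21.8° = 18.4·4.2·0.3714·0.9285 = 26.647 kPa
FS = 30.569 / 26.647 = 1.147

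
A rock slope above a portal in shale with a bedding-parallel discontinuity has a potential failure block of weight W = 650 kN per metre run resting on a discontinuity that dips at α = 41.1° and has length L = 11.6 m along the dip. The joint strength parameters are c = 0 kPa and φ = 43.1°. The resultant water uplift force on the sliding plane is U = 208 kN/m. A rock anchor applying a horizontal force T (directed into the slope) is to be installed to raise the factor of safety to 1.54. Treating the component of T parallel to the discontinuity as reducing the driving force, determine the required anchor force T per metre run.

T = 222 kN/m

Resolving forces along and normal to the sliding plane, with the horizontal anchor force T adding T·sinα to the effective normal force and T·cosα acting up the plane against the driving force:
FS = [cL + (W cosα − U + T sinα) tanφ] / [W sinα − T cosα]
Without the anchor: N' = 281.8 kN/m, driving T_d = 427.3 kN/m, resisting R = 0·11.6 + 281.8·tan43.1° = 263.7 kN/m, FS = 0.62.
Setting FS = 1.54 and solving for T:
1.54·(427.3 − T cos41.1°) = 263.7 + T sin41.1°·tan43.1°
T·(sin41.1°·tan43.1° + 1.54·cos41.1°) = 1.54·427.3 − 263.7
T·(0.6574·0.9358 + 1.54·0.7536) = 658.0 − 263.7 = 394.3
T·1.7756 = 394.3
T = 222.1 kN/m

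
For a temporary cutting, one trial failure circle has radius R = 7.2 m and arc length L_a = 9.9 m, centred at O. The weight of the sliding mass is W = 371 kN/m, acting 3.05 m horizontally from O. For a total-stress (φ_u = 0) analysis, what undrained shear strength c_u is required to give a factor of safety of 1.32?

c_u = 21.0 kPa

FS = c_u·L_a·R / (W·d), so c_u = FS·W·d / (L_a·R).
c_u = 1.32·371·3.05 / (9.90·7.2) = 1493.6 / 71.28 = 20.95 kPa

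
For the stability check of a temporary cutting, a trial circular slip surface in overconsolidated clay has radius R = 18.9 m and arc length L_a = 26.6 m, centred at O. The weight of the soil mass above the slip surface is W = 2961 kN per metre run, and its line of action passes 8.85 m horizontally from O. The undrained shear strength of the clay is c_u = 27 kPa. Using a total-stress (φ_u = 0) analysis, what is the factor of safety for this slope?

Taking moments about the centre O, the resisting moment is provided by the undrained shear strength acting along the arc:
M_R = c_u·L_a·R = 27·26.60·18.9 = 13574.0 kN·m/m
M_D = W·d = 2961·8.85 = 26204.8 kN·m/m
FS = M_R / M_D = 13574.0 / 26204.8 = 0.518

FS = 0.52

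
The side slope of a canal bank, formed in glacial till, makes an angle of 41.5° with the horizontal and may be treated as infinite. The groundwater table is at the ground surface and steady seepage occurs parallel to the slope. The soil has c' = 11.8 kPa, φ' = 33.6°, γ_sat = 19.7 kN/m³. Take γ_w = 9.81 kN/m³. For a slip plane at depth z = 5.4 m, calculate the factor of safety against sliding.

FS = 0.60

With seepage parallel to the slope and the water table at the surface, the effective normal stress on the slip plane uses the buoyant unit weight γ' = γ_sat − γ_w while the driving shear stress uses γ_sat:
FS = [c' + γ' z cos²β tanφ'] / [γ_sat z sinβ cosβ]
γ' = 19.7 − 9.81 = 9.89 kN/m³
Numerator = 11.8 + 9.89·5.4·cos²41.5°·tan33.6° = 11.8 + 9.89·5.4·0.5609·0.6644 = 31.704 kPa
Denominator = 19.7·5.4·sin41.5°·cos41.5° = 19.7·5.4·0.6626·0.7490 = 52.794 kPa
FS = 31.704 / 52.794 = 0.601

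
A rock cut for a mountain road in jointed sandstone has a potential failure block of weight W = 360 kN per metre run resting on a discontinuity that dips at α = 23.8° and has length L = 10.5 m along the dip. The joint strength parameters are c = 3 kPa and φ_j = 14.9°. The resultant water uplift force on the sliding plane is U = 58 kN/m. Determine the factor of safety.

FS = 0.71

Resolving the block weight along and normal to the plane and applying the Mohr–Coulomb strength on the joint:
N' = W cosα − U = 360·cos23.8° − 58 = 271.4 kN/m
Driving force T = W sinα = 360·sin23.8° = 145.3 kN/m
Resisting force R = c·L + N'·tanφ_j = 3·10.5 + 271.4·tan14.9° = 31.5 + 72.2 = 103.7 kN/m
FS = R / T = 103.7 / 145.3 = 0.714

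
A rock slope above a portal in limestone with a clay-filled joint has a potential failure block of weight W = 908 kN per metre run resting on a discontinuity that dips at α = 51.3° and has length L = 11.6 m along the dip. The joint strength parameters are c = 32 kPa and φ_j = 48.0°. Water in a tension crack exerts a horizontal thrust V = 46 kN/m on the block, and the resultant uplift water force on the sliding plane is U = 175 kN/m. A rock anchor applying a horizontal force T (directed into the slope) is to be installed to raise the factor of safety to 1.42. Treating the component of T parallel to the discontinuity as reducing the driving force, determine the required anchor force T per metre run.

T = 159 kN/m

Resolving forces along and normal to the sliding plane, with the horizontal anchor force T adding T·sinα to the effective normal force and T·cosα acting up the plane against the driving force:
FS = [cL + (W cosα − U − V sinα + T sinα) tanφ_j] / [W sinα + V cosα − T cosα]
Without the anchor: N' = 356.8 kN/m, driving T_d = 737.4 kN/m, resisting R = 32·11.6 + 356.8·tan48.0° = 767.5 kN/m, FS = 1.04.
Setting FS = 1.42 and solving for T:
1.42·(737.4 − T cos51.3°) = 767.5 + T sin51.3°·tan48.0°
T·(sin51.3°·tan48.0° + 1.42·cos51.3°) = 1.42·737.4 − 767.5
T·(0.7804·1.1106 + 1.42·0.6252) = 1047.1 − 767.5 = 279.6
T·1.7546 = 279.6
T = 159.4 kN/m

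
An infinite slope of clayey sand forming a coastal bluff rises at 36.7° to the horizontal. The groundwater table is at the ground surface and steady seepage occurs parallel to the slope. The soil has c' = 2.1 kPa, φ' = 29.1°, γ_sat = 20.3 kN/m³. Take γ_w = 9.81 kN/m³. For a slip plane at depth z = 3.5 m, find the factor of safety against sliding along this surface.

With seepage parallel to the slope and the water table at the surface, the effective normal stress on the slip plane uses the buoyant unit weight γ' = γ_sat − γ_w while the driving shear stress uses γ_sat:
FS = [c' + γ' z cos²β tanφ'] / [γ_sat z sinβ cosβ]
γ' = 20.3 − 9.81 = 10.49 kN/m³
Numerator = 2.1 + 10.49·3.5·cos²36.7°·tan29.1° = 2.1 + 10.49·3.5·0.6428·0.5566 = 15.237 kPa
Denominator = 20.3·3.5·sin36.7°·cos36.7° = 20.3·3.5·0.5976·0.8018 = 34.044 kPa
FS = 15.237 / 34.044 = 0.448

FS = 0.45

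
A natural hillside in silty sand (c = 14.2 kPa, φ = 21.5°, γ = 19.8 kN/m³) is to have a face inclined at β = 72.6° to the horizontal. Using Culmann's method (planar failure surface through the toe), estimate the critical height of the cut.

H_c = 6.85 m

Culmann's analysis gives the critical failure plane at α_cr = (β + φ)/2 = (72.6 + 21.5)/2 = 47.0°, and the critical height
H_c = (4c/γ) · sinβ cosφ / [1 − cos(β − φ)]
    = (4·14.2/19.8) · sin72.6°·cos21.5° / [1 − cos(51.1°)]
    = 2.869 · 0.9542·0.9304 / [1 − 0.6280]
    = 2.869 · 0.8878 / 0.3720
    = 6.85 m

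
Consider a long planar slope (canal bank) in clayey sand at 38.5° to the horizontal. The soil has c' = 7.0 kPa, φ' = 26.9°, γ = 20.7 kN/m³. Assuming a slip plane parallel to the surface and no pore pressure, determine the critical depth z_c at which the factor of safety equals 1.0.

z_c = 1.92 m

Setting FS = 1.00 in FS = [c' + γz cos²β tanφ'] / [γz sinβ cosβ] and solving for z:
z = c' / [γ cosβ (FS·sinβ − cosβ·tanφ')]
  = 7.0 / [20.7·cos38.5°·(1.00·sin38.5° − cos38.5°·tan26.9°)]
  = 7.0 / [20.7·0.7826·(1.00·0.6225 − 0.7826·0.5073)]
  = 7.0 / 3.6527 = 1.916 m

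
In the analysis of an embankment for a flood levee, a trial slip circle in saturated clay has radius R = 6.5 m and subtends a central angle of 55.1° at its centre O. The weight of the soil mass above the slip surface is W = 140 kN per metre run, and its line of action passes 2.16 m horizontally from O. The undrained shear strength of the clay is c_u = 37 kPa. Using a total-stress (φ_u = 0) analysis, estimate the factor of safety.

FS = 4.97

Taking moments about the centre O, the resisting moment is provided by the undrained shear strength acting along the arc:
Arc length L_a = R·θ = 6.5·(55.1°·π/180) = 6.5·0.9617 = 6.25 m
M_R = c_u·L_a·R = 37·6.25·6.5 = 1503.3 kN·m/m
M_D = W·d = 140·2.16 = 302.4 kN·m/m
FS = M_R / M_D = 1503.3 / 302.4 = 4.971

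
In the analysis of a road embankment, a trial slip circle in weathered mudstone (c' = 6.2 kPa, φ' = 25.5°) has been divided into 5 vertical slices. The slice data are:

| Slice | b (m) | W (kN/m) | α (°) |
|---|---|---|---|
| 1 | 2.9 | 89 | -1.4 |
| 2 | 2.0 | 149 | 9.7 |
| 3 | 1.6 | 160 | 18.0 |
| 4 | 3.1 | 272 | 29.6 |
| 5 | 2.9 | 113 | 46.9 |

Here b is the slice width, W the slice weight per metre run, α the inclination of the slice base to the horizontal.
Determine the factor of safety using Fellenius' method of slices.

FS = 1.47

Ordinary method of slices: FS = Σ[c'·Δl_i + (W_i cosα_i)·tanφ'] / Σ W_i sinα_i, with Δl_i = b_i / cosα_i.
Slice 1: Δl = 2.9/cos(-1.4°) = 2.901 m; N'_1 = 89·cos(-1.4°) = 89.0; c'Δl = 17.99; W sinα = -2.2
Slice 2: Δl = 2.0/cos9.7° = 2.029 m; N'_2 = 149·cos9.7° = 146.9; c'Δl = 12.58; W sinα = 25.1
Slice 3: Δl = 1.6/cos18.0° = 1.682 m; N'_3 = 160·cos18.0° = 152.2; c'Δl = 10.43; W sinα = 49.4
Slice 4: Δl = 3.1/cos29.6° = 3.565 m; N'_4 = 272·cos29.6° = 236.5; c'Δl = 22.10; W sinα = 134.4
Slice 5: Δl = 2.9/cos46.9° = 4.244 m; N'_5 = 113·cos46.9° = 77.2; c'Δl = 26.31; W sinα = 82.5
Σc'Δl = 89.4 kN/m; ΣN' = 701.7 kN/m; ΣW sinα = 289.2 kN/m
Resisting = 89.4 + 701.7·tan25.5° = 89.4 + 334.7 = 424.1 kN/m
FS = 424.1 / 289.2 = 1.466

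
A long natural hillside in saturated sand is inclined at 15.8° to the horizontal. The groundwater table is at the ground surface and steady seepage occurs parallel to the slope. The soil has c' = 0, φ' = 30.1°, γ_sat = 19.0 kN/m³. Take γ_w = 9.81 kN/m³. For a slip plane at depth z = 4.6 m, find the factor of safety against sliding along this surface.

FS = 0.99

With seepage parallel to the slope and the water table at the surface, the effective normal stress on the slip plane uses the buoyant unit weight γ' = γ_sat − γ_w while the driving shear stress uses γ_sat:
FS = [c' + γ' z cos²β tanφ'] / [γ_sat z sinβ cosβ]
(For c' = 0 this reduces to FS = (γ'/γ_sat)·tanφ'/tanβ.)
γ' = 19.0 − 9.81 = 9.19 kN/m³
Numerator = 0.0 + 9.19·4.6·cos²15.8°·tan30.1° = 0.0 + 9.19·4.6·0.9259·0.5797 = 22.689 kPa
Denominator = 19.0·4.6·sin15.8°·cos15.8° = 19.0·4.6·0.2723·0.9622 = 22.898 kPa
FS = 22.689 / 22.898 = 0.991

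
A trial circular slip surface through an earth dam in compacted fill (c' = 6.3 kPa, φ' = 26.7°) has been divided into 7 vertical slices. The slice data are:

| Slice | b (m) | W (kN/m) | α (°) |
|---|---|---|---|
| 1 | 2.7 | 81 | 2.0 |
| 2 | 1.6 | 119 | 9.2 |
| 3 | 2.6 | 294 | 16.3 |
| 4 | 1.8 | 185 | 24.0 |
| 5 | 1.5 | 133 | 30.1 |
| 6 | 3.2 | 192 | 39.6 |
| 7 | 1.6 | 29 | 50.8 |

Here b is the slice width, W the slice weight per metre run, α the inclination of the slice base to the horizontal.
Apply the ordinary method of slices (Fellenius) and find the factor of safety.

Ordinary method of slices: FS = Σ[c'·Δl_i + (W_i cosα_i)·tanφ'] / Σ W_i sinα_i, with Δl_i = b_i / cosα_i.
Slice 1: Δl = 2.7/cos2.0° = 2.702 m; N'_1 = 81·cos2.0° = 81.0; c'Δl = 17.02; W sinα = 2.8
Slice 2: Δl = 1.6/cos9.2° = 1.621 m; N'_2 = 119·cos9.2° = 117.5; c'Δl = 10.21; W sinα = 19.0
Slice 3: Δl = 2.6/cos16.3° = 2.709 m; N'_3 = 294·cos16.3° = 282.2; c'Δl = 17.07; W sinα = 82.5
Slice 4: Δl = 1.8/cos24.0° = 1.970 m; N'_4 = 185·cos24.0° = 169.0; c'Δl = 12.41; W sinα = 75.2
Slice 5: Δl = 1.5/cos30.1° = 1.734 m; N'_5 = 133·cos30.1° = 115.1; c'Δl = 10.92; W sinα = 66.7
Slice 6: Δl = 3.2/cos39.6° = 4.153 m; N'_6 = 192·cos39.6° = 147.9; c'Δl = 26.16; W sinα = 122.4
Slice 7: Δl = 1.6/cos50.8° = 2.532 m; N'_7 = 29·cos50.8° = 18.3; c'Δl = 15.95; W sinα = 22.5
Σc'Δl = 109.7 kN/m; ΣN' = 930.9 kN/m; ΣW sinα = 391.2 kN/m
Resisting = 109.7 + 930.9·tan26.7° = 109.7 + 468.2 = 578.0 kN/m
FS = 578.0 / 391.2 = 1.478

FS = 1.48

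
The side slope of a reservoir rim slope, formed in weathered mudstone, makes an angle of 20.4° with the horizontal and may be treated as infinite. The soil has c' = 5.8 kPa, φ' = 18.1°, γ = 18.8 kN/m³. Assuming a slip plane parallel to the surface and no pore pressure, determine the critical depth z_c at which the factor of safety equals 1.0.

z_c = 7.80 m

Setting FS = 1.00 in FS = [c' + γz cos²β tanφ'] / [γz sinβ cosβ] and solving for z:
z = c' / [γ cosβ (FS·sinβ − cosβ·tanφ')]
  = 5.8 / [18.8·cos20.4°·(1.00·sin20.4° − cos20.4°·tan18.1°)]
  = 5.8 / [18.8·0.9373·(1.00·0.3486 − 0.9373·0.3269)]
  = 5.8 / 0.7440 = 7.796 m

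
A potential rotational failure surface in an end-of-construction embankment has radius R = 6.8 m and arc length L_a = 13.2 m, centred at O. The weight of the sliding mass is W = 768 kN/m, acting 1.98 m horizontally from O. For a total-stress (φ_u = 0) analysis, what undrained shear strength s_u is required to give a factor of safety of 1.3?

s_u = 22.0 kPa

FS = s_u·L_a·R / (W·d), so s_u = FS·W·d / (L_a·R).
s_u = 1.3·768·1.98 / (13.20·6.8) = 1976.8 / 89.76 = 22.02 kPa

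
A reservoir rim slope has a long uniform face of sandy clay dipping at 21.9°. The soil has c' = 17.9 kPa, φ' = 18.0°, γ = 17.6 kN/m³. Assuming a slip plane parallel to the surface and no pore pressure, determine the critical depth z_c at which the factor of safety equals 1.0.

Setting FS = 1.00 in FS = [c' + γz cos²β tanφ'] / [γz sinβ cosβ] and solving for z:
z = c' / [γ cosβ (FS·sinβ − cosβ·tanφ')]
  = 17.9 / [17.6·cos21.9°·(1.00·sin21.9° − cos21.9°·tan18.0°)]
  = 17.9 / [17.6·0.9278·(1.00·0.3730 − 0.9278·0.3249)]
  = 17.9 / 1.1678 = 15.327 m

z_c = 15.33 m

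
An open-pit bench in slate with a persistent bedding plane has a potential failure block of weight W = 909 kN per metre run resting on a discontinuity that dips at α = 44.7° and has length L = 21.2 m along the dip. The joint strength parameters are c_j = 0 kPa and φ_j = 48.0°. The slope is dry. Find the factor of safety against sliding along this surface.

Resolving the block weight along and normal to the plane and applying the Mohr–Coulomb strength on the joint:
N' = W cosα = 909·cos44.7° = 646.1 kN/m
Driving force T = W sinα = 909·sin44.7° = 639.4 kN/m
Resisting force R = c_j·L + N'·tanφ_j = 0·21.2 + 646.1·tan48.0° = 0.0 + 717.6 = 717.6 kN/m
FS = R / T = 717.6 / 639.4 = 1.122

FS = 1.12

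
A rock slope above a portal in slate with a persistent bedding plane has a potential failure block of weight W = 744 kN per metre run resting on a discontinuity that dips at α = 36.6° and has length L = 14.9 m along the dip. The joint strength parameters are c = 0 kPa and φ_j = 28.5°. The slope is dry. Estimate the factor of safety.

FS = 0.73

Resolving the block weight along and normal to the plane and applying the Mohr–Coulomb strength on the joint:
N' = W cosα = 744·cos36.6° = 597.3 kN/m
Driving force T = W sinα = 744·sin36.6° = 443.6 kN/m
Resisting force R = c·L + N'·tanφ_j = 0·14.9 + 597.3·tan28.5° = 0.0 + 324.3 = 324.3 kN/m
FS = R / T = 324.3 / 443.6 = 0.731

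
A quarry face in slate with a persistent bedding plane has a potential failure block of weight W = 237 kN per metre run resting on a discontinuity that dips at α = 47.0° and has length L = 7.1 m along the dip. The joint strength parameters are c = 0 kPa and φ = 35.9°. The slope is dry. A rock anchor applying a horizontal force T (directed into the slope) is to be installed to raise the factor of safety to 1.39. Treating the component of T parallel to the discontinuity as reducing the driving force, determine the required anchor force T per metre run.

T = 84 kN/m

Resolving forces along and normal to the sliding plane, with the horizontal anchor force T adding T·sinα to the effective normal force and T·cosα acting up the plane against the driving force:
FS = [cL + (W cosα + T sinα) tanφ] / [W sinα − T cosα]
Without the anchor: N' = 161.6 kN/m, driving T_d = 173.3 kN/m, resisting R = 0·7.1 + 161.6·tan35.9° = 117.0 kN/m, FS = 0.68.
Setting FS = 1.39 and solving for T:
1.39·(173.3 − T cos47.0°) = 117.0 + T sin47.0°·tan35.9°
T·(sin47.0°·tan35.9° + 1.39·cos47.0°) = 1.39·173.3 − 117.0
T·(0.7314·0.7239 + 1.39·0.6820) = 240.9 − 117.0 = 123.9
T·1.4774 = 123.9
T = 83.9 kN/m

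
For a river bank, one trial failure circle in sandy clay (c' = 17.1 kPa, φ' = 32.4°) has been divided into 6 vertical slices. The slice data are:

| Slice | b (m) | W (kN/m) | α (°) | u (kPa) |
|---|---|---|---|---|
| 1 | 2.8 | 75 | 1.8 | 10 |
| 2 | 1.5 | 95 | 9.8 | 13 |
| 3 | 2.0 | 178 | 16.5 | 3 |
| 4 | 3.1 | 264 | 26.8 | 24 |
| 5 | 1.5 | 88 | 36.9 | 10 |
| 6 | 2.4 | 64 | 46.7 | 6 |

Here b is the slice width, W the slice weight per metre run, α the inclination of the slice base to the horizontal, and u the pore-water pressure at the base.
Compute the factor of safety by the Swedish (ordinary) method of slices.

Ordinary method of slices: FS = Σ[c'·Δl_i + (W_i cosα_i − u_i·Δl_i)·tanφ'] / Σ W_i sinα_i, with Δl_i = b_i / cosα_i.
Slice 1: Δl = 2.8/cos1.8° = 2.801 m; N'_1 = 75·cos1.8° − 10·2.801 = 46.9; c'Δl = 47.90; W sinα = 2.4
Slice 2: Δl = 1.5/cos9.8° = 1.522 m; N'_2 = 95·cos9.8° − 13·1.522 = 73.8; c'Δl = 26.03; W sinα = 16.2
Slice 3: Δl = 2.0/cos16.5° = 2.086 m; N'_3 = 178·cos16.5° − 3·2.086 = 164.4; c'Δl = 35.67; W sinα = 50.6
Slice 4: Δl = 3.1/cos26.8° = 3.473 m; N'_4 = 264·cos26.8° − 24·3.473 = 152.3; c'Δl = 59.39; W sinα = 119.0
Slice 5: Δl = 1.5/cos36.9° = 1.876 m; N'_5 = 88·cos36.9° − 10·1.876 = 51.6; c'Δl = 32.08; W sinα = 52.8
Slice 6: Δl = 2.4/cos46.7° = 3.499 m; N'_6 = 64·cos46.7° − 6·3.499 = 22.9; c'Δl = 59.84; W sinα = 46.6
Σc'Δl = 260.9 kN/m; ΣN' = 512.0 kN/m; ΣW sinα = 287.5 kN/m
Resisting = 260.9 + 512.0·tan32.4° = 260.9 + 324.9 = 585.8 kN/m
FS = 585.8 / 287.5 = 2.037

FS = 2.04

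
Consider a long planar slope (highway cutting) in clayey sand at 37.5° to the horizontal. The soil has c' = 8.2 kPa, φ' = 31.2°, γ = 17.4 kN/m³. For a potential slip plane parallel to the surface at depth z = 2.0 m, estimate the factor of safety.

For an infinite slope with a slip plane parallel to the surface (no pore pressure): FS = [c' + γz cos²β tanφ'] / [γz sinβ cosβ].
γz = 17.4·2.0 = 34.80 kN/m²
Numerator = 8.2 + 34.80·cos²37.5°·tan31.2° = 8.2 + 34.80·0.6294·0.6056 = 21.465 kPa
Denominator = 34.80·sin37.5°·cos37.5° = 34.80·0.6088·0.7934 = 16.807 kPa
FS = 21.465 / 16.807 = 1.277

FS = 1.28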